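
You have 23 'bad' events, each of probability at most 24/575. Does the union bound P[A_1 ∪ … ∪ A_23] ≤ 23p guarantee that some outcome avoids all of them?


Union bound: P[∪_{i=1}^{23} A_i] ≤ Σ_i P[A_i] ≤ 23·p = 23·(24/575) = 24/25.
Numerically: 24/25 ≈ 0.9600.
Is 24/25 < 1? YES.
Since P[∪ A_i] ≤ 24/25 < 1, the complement has P[∩ A_i^c] ≥ 1 − 24/25 = 1/25 > 0, so some outcome avoids every A_i.

23·p = 24/25 ≈ 0.9600; existence CERTIFIED by the union bound.


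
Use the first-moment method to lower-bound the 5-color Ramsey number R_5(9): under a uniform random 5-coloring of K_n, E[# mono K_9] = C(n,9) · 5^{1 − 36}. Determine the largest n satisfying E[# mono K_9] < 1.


We need C(n, 9) · 5^{1 − 36} < 1, i.e. C(n, 9) < 5^{36 − 1} = 2910383045673370361328125.
Check values of n near the boundary:
  n = 2168: C(2168, 9) = 2867804175977929537095120; 2867804175977929537095120 < 2910383045673370361328125? YES
  n = 2169: C(2169, 9) = 2879753360044504243499683; 2879753360044504243499683 < 2910383045673370361328125? YES
  n = 2170: C(2170, 9) = 2891746779868845075610510; 2891746779868845075610510 < 2910383045673370361328125? YES
  n = 2171: C(2171, 9) = 2903784578674959601827205; 2903784578674959601827205 < 2910383045673370361328125? YES
  n = 2172: C(2172, 9) = 2915866900084148060642020; 2915866900084148060642020 < 2910383045673370361328125? NO
  n = 2173: C(2173, 9) = 2927993888115921319674265; 2927993888115921319674265 < 2910383045673370361328125? NO
  n = 2174: C(2174, 9) = 2940165687188920530702934; 2940165687188920530702934 < 2910383045673370361328125? NO
The largest n with C(n, 9) < 2910383045673370361328125 is n = 2171 (where E[X] = 580756915734991920365441/582076609134674072265625 ≈ 0.998). Hence R_5(9) > 2171, i.e. R_5(9) ≥ 2172.

Largest n = 2171; hence R_5(9) > 2171.


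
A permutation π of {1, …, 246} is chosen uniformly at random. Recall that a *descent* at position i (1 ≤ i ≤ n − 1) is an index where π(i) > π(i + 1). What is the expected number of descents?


Write X = Σ X_I over i = 1, …, 245, with X_I the indicator of one descent.
There are 245 indicators.
For each fixed i, the pair (π(i), π(i+1)) is a uniformly random ordered pair of distinct values from {1, …, 246}; by symmetry P[π(i) > π(i+1)] = 1/2.
By linearity: E[X] = 245 · (1/2) = (246 − 1) · (1/2) = 245/2 ≈ 122.500000.

E[X] = 245/2 = 122.500000.


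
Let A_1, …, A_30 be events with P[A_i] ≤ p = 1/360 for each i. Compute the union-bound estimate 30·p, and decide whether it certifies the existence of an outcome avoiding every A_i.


Union bound: P[∪_{i=1}^{30} A_i] ≤ Σ_i P[A_i] ≤ 30·p = 30·(1/360) = 1/12.
Numerically: 1/12 ≈ 0.083.
Is 1/12 < 1? YES.
Since P[∪ A_i] ≤ 1/12 < 1, the complement has P[∩ A_i^c] ≥ 1 − 1/12 = 11/12 > 0, so some outcome avoids every A_i.

30·p = 1/12 ≈ 0.083; existence CERTIFIED by the union bound.


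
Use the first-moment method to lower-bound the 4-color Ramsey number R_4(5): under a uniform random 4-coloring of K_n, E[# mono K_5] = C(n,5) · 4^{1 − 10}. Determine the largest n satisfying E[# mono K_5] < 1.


We need C(n, 5) · 4^{1 − 10} < 1, i.e. C(n, 5) < 4^{10 − 1} = 262144.
Check values of n near the boundary:
  n = 32: C(32, 5) = 201376; 201376 < 262144? YES
  n = 33: C(33, 5) = 237336; 237336 < 262144? YES
  n = 34: C(34, 5) = 278256; 278256 < 262144? NO
The largest n with C(n, 5) < 262144 is n = 33 (where E[X] = 29667/32768 ≈ 0.905). Hence R_4(5) > 33, i.e. R_4(5) ≥ 34.

Largest n = 33; hence R_4(5) > 33.


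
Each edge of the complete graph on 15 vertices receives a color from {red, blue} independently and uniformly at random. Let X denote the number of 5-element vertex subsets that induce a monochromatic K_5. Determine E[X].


Let X = Σ_S X_S over the C(15, 5) = 3003 subsets S of size 5, where X_S = 1 if the K_5 on S is monochromatic.
For a fixed S, the K_5 on S has C(5, 2) = 10 edges. P[all 10 edges red] = (1/2)^10, and likewise for blue, so P[monochromatic] = 2·(1/2)^10 = 2^{1 − 10} = 1/512.
By linearity: E[X] = C(15, 5) · 2^{1 − 10} = 3003 · 1/512 = 3003/512.
Numerically: E[X] ≈ 5.86523.

E[X] = C(15,5)·2^(1−C(5,2)) = 3003/512 ≈ 5.86523.


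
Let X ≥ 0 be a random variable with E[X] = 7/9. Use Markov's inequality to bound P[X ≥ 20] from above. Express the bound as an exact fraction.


μ = E[X] = 7/9, a = 20.
Markov: P[X ≥ 20] ≤ μ/a = (7/9)/20 = 7/180.
Numerically: ≈ 0.0389.
(Since a = 20 > μ = 0.7778, the bound 7/180 is < 1 and informative.)

P[X ≥ 20] ≤ 7/180 ≈ 0.0389.


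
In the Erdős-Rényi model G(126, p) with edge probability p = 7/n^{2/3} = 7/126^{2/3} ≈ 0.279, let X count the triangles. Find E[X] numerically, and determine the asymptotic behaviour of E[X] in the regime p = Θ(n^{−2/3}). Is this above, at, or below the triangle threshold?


Number of potential triangles: C(126, 3) = 325500.
Each occurs with probability p³ ≈ (0.279)³ ≈ 2.16049e-02.
By linearity: E[X] = C(126, 3)·p³ ≈ 325500 · 2.16049e-02 ≈ 7032.407.
Since α = 2/3 < 1, p = c/n^{2/3} ≫ 1/n is above the triangle threshold p ~ 1/n. Asymptotically E[X] ~ (c³/6)·n^{3(1−α)} = (7³/6)·n^{1} → ∞; triangles are abundant w.h.p.

E[X] ≈ 7032.407; in regime p = Θ(1/n^{2/3}) E[X] diverges (above the triangle threshold p ~ 1/n).


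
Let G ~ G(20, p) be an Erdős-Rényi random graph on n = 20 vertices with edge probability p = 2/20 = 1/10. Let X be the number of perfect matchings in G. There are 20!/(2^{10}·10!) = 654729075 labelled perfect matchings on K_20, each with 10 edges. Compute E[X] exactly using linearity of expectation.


K_20 has 20!/(2^{10}·10!) = 654729075 labelled perfect matchings.
For each such perfect matching H, let X_H = 1 if all 10 edges of H are present in G. Then P[X_H = 1] = p^{10} = (1/10)^{10} = 1/10000000000.
Summing the indicators: E[X] = Σ_H E[X_H] = 654729075 · p^{10} = 654729075 · 1/10000000000 = 26189163/400000000.
Numerically: E[X] ≈ 0.0655.

E[X] = 654729075 · (1/10)^{10} = 26189163/400000000 ≈ 0.0655.


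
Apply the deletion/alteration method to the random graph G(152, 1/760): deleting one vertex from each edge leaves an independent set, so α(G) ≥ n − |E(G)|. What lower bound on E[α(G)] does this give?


E[|E(G)|] = C(152, 2)·p = 11476 · (1/760) = 151/10.
E[α(G)] ≥ n − E[|E(G)|] = 152 − 151/10 = 1369/10.
Numerically: ≈ 136.90000.
(This is only a lower bound; the true E[α(G)] may be larger.)

E[α(G)] ≥ 1369/10 ≈ 136.90000.


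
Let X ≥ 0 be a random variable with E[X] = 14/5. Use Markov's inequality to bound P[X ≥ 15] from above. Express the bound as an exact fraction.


μ = E[X] = 14/5, a = 15.
Markov: P[X ≥ 15] ≤ μ/a = (14/5)/15 = 14/75.
Numerically: ≈ 0.186667.
(Since a = 15 > μ = 2.800000, the bound 14/75 is < 1 and informative.)

P[X ≥ 15] ≤ 14/75 ≈ 0.186667.


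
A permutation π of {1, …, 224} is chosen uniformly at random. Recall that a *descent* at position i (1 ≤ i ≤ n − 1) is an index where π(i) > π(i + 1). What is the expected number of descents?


Write X = Σ X_I over i = 1, …, 223, with X_I the indicator of one descent.
There are 223 indicators.
For each fixed i, the pair (π(i), π(i+1)) is a uniformly random ordered pair of distinct values from {1, …, 224}; by symmetry P[π(i) > π(i+1)] = 1/2.
By linearity: E[X] = 223 · (1/2) = (224 − 1) · (1/2) = 223/2 ≈ 111.5000.

E[X] = 223/2 = 111.5000.


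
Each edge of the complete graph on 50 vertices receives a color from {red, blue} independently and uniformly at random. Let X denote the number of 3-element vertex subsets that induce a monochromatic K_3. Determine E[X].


Let X = Σ_S X_S over the C(50, 3) = 19600 subsets S of size 3, where X_S = 1 if the K_3 on S is monochromatic.
For a fixed S, the K_3 on S has C(3, 2) = 3 edges. P[all 3 edges red] = (1/2)^3, and likewise for blue, so P[monochromatic] = 2·(1/2)^3 = 2^{1 − 3} = 1/4.
Summing: E[X] = C(50, 3) · 2^{1 − 3} = 19600 · 1/4 = 4900.
Numerically: E[X] ≈ 4900.000.

E[X] = C(50,3)·2^(1−C(3,2)) = 4900 ≈ 4900.000.


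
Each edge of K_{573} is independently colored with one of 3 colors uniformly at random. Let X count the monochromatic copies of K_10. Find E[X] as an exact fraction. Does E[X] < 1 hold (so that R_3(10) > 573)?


E[X] = C(573, 10) · 3^{1 − 45} = 971597135635805762226 · 3^{−44} = 971597135635805762226/984770902183611232881.
As a reduced fraction: E[X] = 35985079097622435638/36472996377170786403 ≈ 0.987.
Is E[X] < 1? YES.
Since E[X] < 1, there exists a 3-coloring of K_{573} with no monochromatic K_10; hence R_3(10) > 573.

E[X] = 35985079097622435638/36472996377170786403 ≈ 0.987; E[X] < 1, so R_3(10) > 573.


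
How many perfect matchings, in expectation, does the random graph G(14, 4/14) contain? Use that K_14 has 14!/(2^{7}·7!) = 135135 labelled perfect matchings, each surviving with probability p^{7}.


K_14 has 14!/(2^{7}·7!) = 135135 labelled perfect matchings.
For each such perfect matching H, let X_H = 1 if all 7 edges of H are present in G. Then P[X_H = 1] = p^{7} = (2/7)^{7} = 128/823543.
By linearity of expectation: E[X] = Σ_H E[X_H] = 135135 · p^{7} = 135135 · 128/823543 = 2471040/117649.
Numerically: E[X] ≈ 21.003.

E[X] = 135135 · (2/7)^{7} = 2471040/117649 ≈ 21.003.


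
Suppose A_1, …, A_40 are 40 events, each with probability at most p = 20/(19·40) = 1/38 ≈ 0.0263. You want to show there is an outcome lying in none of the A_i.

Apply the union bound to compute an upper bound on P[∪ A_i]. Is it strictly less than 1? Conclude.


Union bound: P[∪_{i=1}^{40} A_i] ≤ Σ_i P[A_i] ≤ 40·p = 40·(1/38) = 20/19.
Numerically: 20/19 ≈ 1.0526.
Is 20/19 < 1? NO.
Since the bound 20/19 is ≥ 1, the union bound is uninformative here; it does NOT by itself certify existence.

40·p = 20/19 ≈ 1.0526; existence NOT certified by the union bound.


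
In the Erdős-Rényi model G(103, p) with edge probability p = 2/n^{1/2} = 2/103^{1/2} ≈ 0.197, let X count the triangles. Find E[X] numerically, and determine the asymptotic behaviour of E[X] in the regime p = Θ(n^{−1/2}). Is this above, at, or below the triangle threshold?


Number of potential triangles: C(103, 3) = 176851.
Each occurs with probability p³ ≈ (0.197)³ ≈ 7.65304e-03.
By linearity: E[X] = C(103, 3)·p³ ≈ 176851 · 7.65304e-03 ≈ 1353.448.
Since α = 1/2 < 1, p = c/n^{1/2} ≫ 1/n is above the triangle threshold p ~ 1/n. Asymptotically E[X] ~ (c³/6)·n^{3(1−α)} = (2³/6)·n^{1.5} → ∞; triangles are abundant w.h.p.

E[X] ≈ 1353.448; in regime p = Θ(1/n^{1/2}) E[X] diverges (above the triangle threshold p ~ 1/n).


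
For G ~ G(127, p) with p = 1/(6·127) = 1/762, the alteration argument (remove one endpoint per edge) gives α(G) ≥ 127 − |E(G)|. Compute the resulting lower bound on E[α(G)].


E[|E(G)|] = C(127, 2)·p = 8001 · (1/762) = 21/2.
E[α(G)] ≥ n − E[|E(G)|] = 127 − 21/2 = 233/2.
Numerically: ≈ 116.500.
(This is only a lower bound; the true E[α(G)] may be larger.)

E[α(G)] ≥ 233/2 ≈ 116.500.


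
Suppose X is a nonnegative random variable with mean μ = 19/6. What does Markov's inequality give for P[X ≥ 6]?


μ = E[X] = 19/6, a = 6.
Markov: P[X ≥ 6] ≤ μ/a = (19/6)/6 = 19/36.
Numerically: ≈ 0.5278.
(Since a = 6 > μ = 3.1667, the bound 19/36 is < 1 and informative.)

P[X ≥ 6] ≤ 19/36 ≈ 0.5278.


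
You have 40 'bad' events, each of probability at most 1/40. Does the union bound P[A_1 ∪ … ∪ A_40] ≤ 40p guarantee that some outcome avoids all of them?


Union bound: P[∪_{i=1}^{40} A_i] ≤ Σ_i P[A_i] ≤ 40·p = 40·(1/40) = 1.
Numerically: 1 ≈ 1.000000.
Is 1 < 1? NO.
Since the bound 1 is ≥ 1, the union bound is uninformative here; it does NOT by itself certify existence.

40·p = 1 ≈ 1.000000; existence NOT certified by the union bound.


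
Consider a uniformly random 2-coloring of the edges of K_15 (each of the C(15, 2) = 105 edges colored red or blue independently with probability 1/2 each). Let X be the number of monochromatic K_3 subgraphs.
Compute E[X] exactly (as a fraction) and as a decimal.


Let X = Σ_S X_S over the C(15, 3) = 455 subsets S of size 3, where X_S = 1 if the K_3 on S is monochromatic.
For a fixed S, the K_3 on S has C(3, 2) = 3 edges. P[all 3 edges red] = (1/2)^3, and likewise for blue, so P[monochromatic] = 2·(1/2)^3 = 2^{1 − 3} = 1/4.
By linearity of expectation: E[X] = C(15, 3) · 2^{1 − 3} = 455 · 1/4 = 455/4.
Numerically: E[X] ≈ 113.750.

E[X] = C(15,3)·2^(1−C(3,2)) = 455/4 ≈ 113.750.


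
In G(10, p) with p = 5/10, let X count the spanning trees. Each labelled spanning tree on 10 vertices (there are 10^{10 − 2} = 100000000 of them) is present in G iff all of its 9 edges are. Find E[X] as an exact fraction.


K_10 has 10^{10 − 2} = 100000000 labelled spanning trees.
For each such spanning tree H, let X_H = 1 if all 9 edges of H are present in G. Then P[X_H = 1] = p^{9} = (1/2)^{9} = 1/512.
Summing the indicators: E[X] = Σ_H E[X_H] = 100000000 · p^{9} = 100000000 · 1/512 = 390625/2.
Numerically: E[X] ≈ 1.9531e+05.

E[X] = 100000000 · (1/2)^{9} = 390625/2 ≈ 1.9531e+05.


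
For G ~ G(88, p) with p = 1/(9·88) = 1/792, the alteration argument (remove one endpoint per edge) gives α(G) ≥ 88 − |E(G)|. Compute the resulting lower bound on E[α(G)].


E[|E(G)|] = C(88, 2)·p = 3828 · (1/792) = 29/6.
E[α(G)] ≥ n − E[|E(G)|] = 88 − 29/6 = 499/6.
Numerically: ≈ 83.16667.
(This is only a lower bound; the true E[α(G)] may be larger.)

E[α(G)] ≥ 499/6 ≈ 83.16667.


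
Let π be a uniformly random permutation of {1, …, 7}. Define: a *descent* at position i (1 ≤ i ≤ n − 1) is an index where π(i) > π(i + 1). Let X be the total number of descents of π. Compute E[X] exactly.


Write X = Σ X_I over i = 1, …, 6, with X_I the indicator of one descent.
There are 6 indicators.
For each fixed i, the pair (π(i), π(i+1)) is a uniformly random ordered pair of distinct values from {1, …, 7}; by symmetry P[π(i) > π(i+1)] = 1/2.
By linearity: E[X] = 6 · (1/2) = (7 − 1) · (1/2) = 3 ≈ 3.0000.

E[X] = 3 = 3.0000.


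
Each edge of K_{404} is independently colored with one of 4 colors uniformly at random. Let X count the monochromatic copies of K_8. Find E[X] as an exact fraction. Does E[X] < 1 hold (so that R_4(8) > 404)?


E[X] = C(404, 8) · 4^{1 − 28} = 16415071523485570 · 4^{−27} = 16415071523485570/18014398509481984.
As a reduced fraction: E[X] = 8207535761742785/9007199254740992 ≈ 0.9112.
Is E[X] < 1? YES.
Since E[X] < 1, there exists a 4-coloring of K_{404} with no monochromatic K_8; hence R_4(8) > 404.

E[X] = 8207535761742785/9007199254740992 ≈ 0.9112; E[X] < 1, so R_4(8) > 404.


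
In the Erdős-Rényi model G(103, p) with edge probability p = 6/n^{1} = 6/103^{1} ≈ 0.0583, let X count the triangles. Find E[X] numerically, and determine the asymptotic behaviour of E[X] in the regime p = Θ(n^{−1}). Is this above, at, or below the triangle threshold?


Number of potential triangles: C(103, 3) = 176851.
Each occurs with probability p³ ≈ (0.0583)³ ≈ 1.97671e-04.
By linearity: E[X] = C(103, 3)·p³ ≈ 176851 · 1.97671e-04 ≈ 34.958.
Here α = 1, so p = 6/n is exactly at the triangle threshold p ~ 1/n. Asymptotically E[X] → c³/6 = 6³/6 = 36 ≈ 36.000, a bounded constant. In this regime the triangle count is asymptotically Poisson(c³/6).

E[X] ≈ 34.958; in regime p = Θ(1/n^{1}) E[X] stays bounded (at the triangle threshold p ~ 1/n).


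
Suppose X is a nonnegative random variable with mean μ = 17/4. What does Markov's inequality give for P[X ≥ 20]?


μ = E[X] = 17/4, a = 20.
Markov: P[X ≥ 20] ≤ μ/a = (17/4)/20 = 17/80.
Numerically: ≈ 0.2125.
(Since a = 20 > μ = 4.2500, the bound 17/80 is < 1 and informative.)

P[X ≥ 20] ≤ 17/80 ≈ 0.2125.


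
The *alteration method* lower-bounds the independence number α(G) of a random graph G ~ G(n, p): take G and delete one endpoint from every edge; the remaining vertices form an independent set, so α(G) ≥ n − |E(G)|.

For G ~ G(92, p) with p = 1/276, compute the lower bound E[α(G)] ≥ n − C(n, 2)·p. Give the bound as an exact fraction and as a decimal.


E[|E(G)|] = C(92, 2)·p = 4186 · (1/276) = 91/6.
E[α(G)] ≥ n − E[|E(G)|] = 92 − 91/6 = 461/6.
Numerically: ≈ 76.833.
(This is only a lower bound; the true E[α(G)] may be larger.)

E[α(G)] ≥ 461/6 ≈ 76.833.


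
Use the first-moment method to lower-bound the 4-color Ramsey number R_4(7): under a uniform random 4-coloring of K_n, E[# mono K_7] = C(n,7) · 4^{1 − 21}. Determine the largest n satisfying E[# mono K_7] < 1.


We need C(n, 7) · 4^{1 − 21} < 1, i.e. C(n, 7) < 4^{21 − 1} = 1099511627776.
Check values of n near the boundary:
  n = 177: C(177, 7) = 957664425960; 957664425960 < 1099511627776? YES
  n = 178: C(178, 7) = 996867063280; 996867063280 < 1099511627776? YES
  n = 179: C(179, 7) = 1037437234460; 1037437234460 < 1099511627776? YES
  n = 180: C(180, 7) = 1079414463600; 1079414463600 < 1099511627776? YES
  n = 181: C(181, 7) = 1122839183400; 1122839183400 < 1099511627776? NO
  n = 182: C(182, 7) = 1167752750736; 1167752750736 < 1099511627776? NO
The largest n with C(n, 7) < 1099511627776 is n = 180 (where E[X] = 67463403975/68719476736 ≈ 0.9817217). Hence R_4(7) > 180, i.e. R_4(7) ≥ 181.

Largest n = 180; hence R_4(7) > 180.


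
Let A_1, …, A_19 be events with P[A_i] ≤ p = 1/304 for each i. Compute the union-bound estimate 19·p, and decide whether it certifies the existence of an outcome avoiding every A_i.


Union bound: P[∪_{i=1}^{19} A_i] ≤ Σ_i P[A_i] ≤ 19·p = 19·(1/304) = 1/16.
Numerically: 1/16 ≈ 0.0625.
Is 1/16 < 1? YES.
Since P[∪ A_i] ≤ 1/16 < 1, the complement has P[∩ A_i^c] ≥ 1 − 1/16 = 15/16 > 0, so some outcome avoids every A_i.

19·p = 1/16 ≈ 0.0625; existence CERTIFIED by the union bound.


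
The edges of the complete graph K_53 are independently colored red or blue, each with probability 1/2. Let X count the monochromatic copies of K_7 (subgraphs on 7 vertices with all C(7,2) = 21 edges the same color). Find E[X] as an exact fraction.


Let X = Σ_S X_S over the C(53, 7) = 154143080 subsets S of size 7, where X_S = 1 if the K_7 on S is monochromatic.
For a fixed S, the K_7 on S has C(7, 2) = 21 edges. P[all 21 edges red] = (1/2)^21, and likewise for blue, so P[monochromatic] = 2·(1/2)^21 = 2^{1 − 21} = 1/1048576.
Summing: E[X] = C(53, 7) · 2^{1 − 21} = 154143080 · 1/1048576 = 19267885/131072.
Numerically: E[X] ≈ 147.0023.

E[X] = C(53,7)·2^(1−C(7,2)) = 19267885/131072 ≈ 147.0023.


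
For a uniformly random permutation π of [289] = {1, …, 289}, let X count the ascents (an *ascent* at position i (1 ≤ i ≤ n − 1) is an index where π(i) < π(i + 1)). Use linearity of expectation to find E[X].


Write X = Σ X_I over i = 1, …, 288, with X_I the indicator of one ascent.
There are 288 indicators.
For each fixed i, the pair (π(i), π(i+1)) is a uniformly random ordered pair of distinct values from {1, …, 289}; by symmetry P[π(i) < π(i+1)] = 1/2.
By linearity: E[X] = 288 · (1/2) = (289 − 1) · (1/2) = 144 ≈ 144.0000.

E[X] = 144 = 144.0000.


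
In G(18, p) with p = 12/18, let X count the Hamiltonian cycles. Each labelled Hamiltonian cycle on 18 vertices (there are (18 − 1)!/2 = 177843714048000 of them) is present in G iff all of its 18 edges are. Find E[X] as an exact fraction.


K_18 has (18 − 1)!/2 = 177843714048000 labelled Hamiltonian cycles.
For each such Hamiltonian cycle H, let X_H = 1 if all 18 edges of H are present in G. Then P[X_H = 1] = p^{18} = (2/3)^{18} = 262144/387420489.
By linearity of expectation: E[X] = Σ_H E[X_H] = 177843714048000 · p^{18} = 177843714048000 · 262144/387420489 = 63951526166528000/531441.
Numerically: E[X] ≈ 1.2034e+11.

E[X] = 177843714048000 · (2/3)^{18} = 63951526166528000/531441 ≈ 1.2034e+11.


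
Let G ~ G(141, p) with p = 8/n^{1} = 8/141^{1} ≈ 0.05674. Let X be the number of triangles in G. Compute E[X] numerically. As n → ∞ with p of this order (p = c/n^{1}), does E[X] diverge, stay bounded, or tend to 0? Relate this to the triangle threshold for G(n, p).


Number of potential triangles: C(141, 3) = 457310.
Each occurs with probability p³ ≈ (0.05674)³ ≈ 1.826470e-04.
By linearity: E[X] = C(141, 3)·p³ ≈ 457310 · 1.826470e-04 ≈ 83.5263.
Here α = 1, so p = 8/n is exactly at the triangle threshold p ~ 1/n. Asymptotically E[X] → c³/6 = 8³/6 = 256/3 ≈ 85.3333, a bounded constant. In this regime the triangle count is asymptotically Poisson(c³/6).

E[X] ≈ 83.5263; in regime p = Θ(1/n^{1}) E[X] stays bounded (at the triangle threshold p ~ 1/n).


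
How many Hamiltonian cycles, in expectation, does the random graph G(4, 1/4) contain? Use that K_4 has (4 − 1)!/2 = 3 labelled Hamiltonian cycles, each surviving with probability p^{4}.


K_4 has (4 − 1)!/2 = 3 labelled Hamiltonian cycles.
For each such Hamiltonian cycle H, let X_H = 1 if all 4 edges of H are present in G. Then P[X_H = 1] = p^{4} = (1/4)^{4} = 1/256.
By linearity: E[X] = Σ_H E[X_H] = 3 · p^{4} = 3 · 1/256 = 3/256.
Numerically: E[X] ≈ 0.0117188.

E[X] = 3 · (1/4)^{4} = 3/256 ≈ 0.0117188.


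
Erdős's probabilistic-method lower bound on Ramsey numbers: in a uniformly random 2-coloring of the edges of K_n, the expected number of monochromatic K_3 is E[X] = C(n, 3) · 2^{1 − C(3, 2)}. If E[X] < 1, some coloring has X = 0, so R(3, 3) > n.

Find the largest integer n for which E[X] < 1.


We need C(n, 3) · 2^{1 − 3} < 1, i.e. C(n, 3) < 2^{3 − 1} = 4.
Check values of n near the boundary:
  n = 3: C(3, 3) = 1; 1 < 4? YES
  n = 4: C(4, 3) = 4; 4 < 4? NO
The largest n with C(n, 3) < 4 is n = 3 (where E[X] = 1/4 ≈ 0.2500000). Hence R(3, 3) > 3, i.e. R(3, 3) ≥ 4.

Largest n = 3; hence R(3, 3) > 3.


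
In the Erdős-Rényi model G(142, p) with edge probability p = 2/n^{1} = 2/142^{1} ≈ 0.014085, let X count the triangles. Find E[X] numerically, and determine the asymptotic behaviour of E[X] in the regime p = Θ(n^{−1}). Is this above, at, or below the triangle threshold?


Number of potential triangles: C(142, 3) = 467180.
Each occurs with probability p³ ≈ (0.014085)³ ≈ 2.7939907e-06.
By linearity: E[X] = C(142, 3)·p³ ≈ 467180 · 2.7939907e-06 ≈ 1.30530.
Here α = 1, so p = 2/n is exactly at the triangle threshold p ~ 1/n. Asymptotically E[X] → c³/6 = 2³/6 = 4/3 ≈ 1.33333, a bounded constant. In this regime the triangle count is asymptotically Poisson(c³/6).

E[X] ≈ 1.30530; in regime p = Θ(1/n^{1}) E[X] stays bounded (at the triangle threshold p ~ 1/n).


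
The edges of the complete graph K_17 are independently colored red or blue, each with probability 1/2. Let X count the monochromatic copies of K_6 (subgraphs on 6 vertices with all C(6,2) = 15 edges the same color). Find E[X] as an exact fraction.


Let X = Σ_S X_S over the C(17, 6) = 12376 subsets S of size 6, where X_S = 1 if the K_6 on S is monochromatic.
For a fixed S, the K_6 on S has C(6, 2) = 15 edges. P[all 15 edges red] = (1/2)^15, and likewise for blue, so P[monochromatic] = 2·(1/2)^15 = 2^{1 − 15} = 1/16384.
Summing: E[X] = C(17, 6) · 2^{1 − 15} = 12376 · 1/16384 = 1547/2048.
Numerically: E[X] ≈ 0.7554.

E[X] = C(17,6)·2^(1−C(6,2)) = 1547/2048 ≈ 0.7554.


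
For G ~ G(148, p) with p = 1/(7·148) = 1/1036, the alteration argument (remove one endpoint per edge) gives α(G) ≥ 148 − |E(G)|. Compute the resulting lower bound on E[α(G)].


E[|E(G)|] = C(148, 2)·p = 10878 · (1/1036) = 21/2.
E[α(G)] ≥ n − E[|E(G)|] = 148 − 21/2 = 275/2.
Numerically: ≈ 137.50000.
(This is only a lower bound; the true E[α(G)] may be larger.)

E[α(G)] ≥ 275/2 ≈ 137.50000.


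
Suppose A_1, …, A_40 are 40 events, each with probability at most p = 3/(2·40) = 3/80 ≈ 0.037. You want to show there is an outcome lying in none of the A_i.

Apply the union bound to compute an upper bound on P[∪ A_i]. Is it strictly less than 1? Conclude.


Union bound: P[∪_{i=1}^{40} A_i] ≤ Σ_i P[A_i] ≤ 40·p = 40·(3/80) = 3/2.
Numerically: 3/2 ≈ 1.500.
Is 3/2 < 1? NO.
Since the bound 3/2 is ≥ 1, the union bound is uninformative here; it does NOT by itself certify existence.

40·p = 3/2 ≈ 1.500; existence NOT certified by the union bound.


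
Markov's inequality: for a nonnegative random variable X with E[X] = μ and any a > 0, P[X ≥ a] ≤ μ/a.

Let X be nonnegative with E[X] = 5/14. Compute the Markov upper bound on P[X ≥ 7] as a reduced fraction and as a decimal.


μ = E[X] = 5/14, a = 7.
Markov: P[X ≥ 7] ≤ μ/a = (5/14)/7 = 5/98.
Numerically: ≈ 0.051020.
(Since a = 7 > μ = 0.357143, the bound 5/98 is < 1 and informative.)

P[X ≥ 7] ≤ 5/98 ≈ 0.051020.


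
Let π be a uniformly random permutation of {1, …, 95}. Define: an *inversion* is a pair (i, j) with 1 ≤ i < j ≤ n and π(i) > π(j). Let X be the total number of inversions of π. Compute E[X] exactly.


Write X = Σ X_I over the C(95, 2) = 4465 pairs i < j, with X_I the indicator of one inversion.
There are 4465 indicators.
For each fixed pair i < j, the values π(i) and π(j) are two distinct elements of {1, …, 95} in uniformly random order; by symmetry P[π(i) > π(j)] = 1/2.
By linearity: E[X] = 4465 · (1/2) = C(95, 2) · (1/2) = 4465/2 = 4465/2 ≈ 2232.500.

E[X] = 4465/2 = 2232.500.


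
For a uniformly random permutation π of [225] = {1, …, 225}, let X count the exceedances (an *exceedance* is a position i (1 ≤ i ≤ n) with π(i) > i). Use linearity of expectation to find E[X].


Write X = Σ_{i=1}^{225} X_i, where X_i = 1_{π(i) > i}.
For each fixed i, π(i) is uniform over {1, …, 225} (marginal of a uniform permutation), so P[π(i) > i] = (n − i)/n. Summing: Σ_{i=1}^{225} (n − i)/n = (0 + 1 + … + 224)/225 = 225(225 − 1)/(2·225) = (225 − 1)/2.
Hence E[X] = Σ_{i=1}^{225} (225 − i)/225 = 112 ≈ 112.000.

E[X] = 112 = 112.000.


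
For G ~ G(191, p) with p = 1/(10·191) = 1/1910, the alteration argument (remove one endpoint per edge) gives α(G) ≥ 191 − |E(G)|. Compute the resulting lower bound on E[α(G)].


E[|E(G)|] = C(191, 2)·p = 18145 · (1/1910) = 19/2.
E[α(G)] ≥ n − E[|E(G)|] = 191 − 19/2 = 363/2.
Numerically: ≈ 181.500.
(This is only a lower bound; the true E[α(G)] may be larger.)

E[α(G)] ≥ 363/2 ≈ 181.500.


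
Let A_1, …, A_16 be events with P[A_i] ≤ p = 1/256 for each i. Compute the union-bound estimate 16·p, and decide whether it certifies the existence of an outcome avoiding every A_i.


Union bound: P[∪_{i=1}^{16} A_i] ≤ Σ_i P[A_i] ≤ 16·p = 16·(1/256) = 1/16.
Numerically: 1/16 ≈ 0.0625.
Is 1/16 < 1? YES.
Since P[∪ A_i] ≤ 1/16 < 1, the complement has P[∩ A_i^c] ≥ 1 − 1/16 = 15/16 > 0, so some outcome avoids every A_i.

16·p = 1/16 ≈ 0.0625; existence CERTIFIED by the union bound.


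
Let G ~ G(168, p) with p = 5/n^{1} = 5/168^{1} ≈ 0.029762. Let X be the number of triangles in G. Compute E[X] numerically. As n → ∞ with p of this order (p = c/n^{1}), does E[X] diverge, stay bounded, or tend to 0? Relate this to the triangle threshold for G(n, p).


Number of potential triangles: C(168, 3) = 776216.
Each occurs with probability p³ ≈ (0.029762)³ ≈ 2.6362231e-05.
By linearity: E[X] = C(168, 3)·p³ ≈ 776216 · 2.6362231e-05 ≈ 20.46279.
Here α = 1, so p = 5/n is exactly at the triangle threshold p ~ 1/n. Asymptotically E[X] → c³/6 = 5³/6 = 125/6 ≈ 20.83333, a bounded constant. In this regime the triangle count is asymptotically Poisson(c³/6).

E[X] ≈ 20.46279; in regime p = Θ(1/n^{1}) E[X] stays bounded (at the triangle threshold p ~ 1/n).


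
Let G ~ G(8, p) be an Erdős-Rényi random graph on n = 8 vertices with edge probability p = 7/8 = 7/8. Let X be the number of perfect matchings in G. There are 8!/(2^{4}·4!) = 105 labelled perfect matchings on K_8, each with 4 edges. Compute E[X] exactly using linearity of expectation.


K_8 has 8!/(2^{4}·4!) = 105 labelled perfect matchings.
For each such perfect matching H, let X_H = 1 if all 4 edges of H are present in G. Then P[X_H = 1] = p^{4} = (7/8)^{4} = 2401/4096.
Summing the indicators: E[X] = Σ_H E[X_H] = 105 · p^{4} = 105 · 2401/4096 = 252105/4096.
Numerically: E[X] ≈ 61.5.

E[X] = 105 · (7/8)^{4} = 252105/4096 ≈ 61.5.


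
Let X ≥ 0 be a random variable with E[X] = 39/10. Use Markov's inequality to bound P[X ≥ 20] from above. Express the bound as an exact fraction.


μ = E[X] = 39/10, a = 20.
Markov: P[X ≥ 20] ≤ μ/a = (39/10)/20 = 39/200.
Numerically: ≈ 0.195000.
(Since a = 20 > μ = 3.900000, the bound 39/200 is < 1 and informative.)

P[X ≥ 20] ≤ 39/200 ≈ 0.195000.


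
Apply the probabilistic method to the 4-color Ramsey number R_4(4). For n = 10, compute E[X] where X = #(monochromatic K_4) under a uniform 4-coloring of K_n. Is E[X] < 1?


E[X] = C(10, 4) · 4^{1 − 6} = 210 · 4^{−5} = 210/1024.
As a reduced fraction: E[X] = 105/512 ≈ 0.205078.
Is E[X] < 1? YES.
Since E[X] < 1, there exists a 4-coloring of K_{10} with no monochromatic K_4; hence R_4(4) > 10.

E[X] = 105/512 ≈ 0.205078; E[X] < 1, so R_4(4) > 10.


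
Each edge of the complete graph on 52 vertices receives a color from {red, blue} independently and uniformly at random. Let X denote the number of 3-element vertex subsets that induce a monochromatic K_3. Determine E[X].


Let X = Σ_S X_S over the C(52, 3) = 22100 subsets S of size 3, where X_S = 1 if the K_3 on S is monochromatic.
For a fixed S, the K_3 on S has C(3, 2) = 3 edges. P[all 3 edges red] = (1/2)^3, and likewise for blue, so P[monochromatic] = 2·(1/2)^3 = 2^{1 − 3} = 1/4.
By linearity of expectation: E[X] = C(52, 3) · 2^{1 − 3} = 22100 · 1/4 = 5525.
Numerically: E[X] ≈ 5525.0000.

E[X] = C(52,3)·2^(1−C(3,2)) = 5525 ≈ 5525.0000.


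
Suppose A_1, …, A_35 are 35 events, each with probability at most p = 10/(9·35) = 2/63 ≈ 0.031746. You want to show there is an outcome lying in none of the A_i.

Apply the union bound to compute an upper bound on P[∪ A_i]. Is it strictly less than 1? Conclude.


Union bound: P[∪_{i=1}^{35} A_i] ≤ Σ_i P[A_i] ≤ 35·p = 35·(2/63) = 10/9.
Numerically: 10/9 ≈ 1.111111.
Is 10/9 < 1? NO.
Since the bound 10/9 is ≥ 1, the union bound is uninformative here; it does NOT by itself certify existence.

35·p = 10/9 ≈ 1.111111; existence NOT certified by the union bound.


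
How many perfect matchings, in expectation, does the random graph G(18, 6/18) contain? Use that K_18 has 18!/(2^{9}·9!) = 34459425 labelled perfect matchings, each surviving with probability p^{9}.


K_18 has 18!/(2^{9}·9!) = 34459425 labelled perfect matchings.
For each such perfect matching H, let X_H = 1 if all 9 edges of H are present in G. Then P[X_H = 1] = p^{9} = (1/3)^{9} = 1/19683.
Summing the indicators: E[X] = Σ_H E[X_H] = 34459425 · p^{9} = 34459425 · 1/19683 = 425425/243.
Numerically: E[X] ≈ 1750.7.

E[X] = 34459425 · (1/3)^{9} = 425425/243 ≈ 1750.7.


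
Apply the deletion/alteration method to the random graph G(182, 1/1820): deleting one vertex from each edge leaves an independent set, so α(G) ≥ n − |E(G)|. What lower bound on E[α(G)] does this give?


E[|E(G)|] = C(182, 2)·p = 16471 · (1/1820) = 181/20.
E[α(G)] ≥ n − E[|E(G)|] = 182 − 181/20 = 3459/20.
Numerically: ≈ 172.950.
(This is only a lower bound; the true E[α(G)] may be larger.)

E[α(G)] ≥ 3459/20 ≈ 172.950.


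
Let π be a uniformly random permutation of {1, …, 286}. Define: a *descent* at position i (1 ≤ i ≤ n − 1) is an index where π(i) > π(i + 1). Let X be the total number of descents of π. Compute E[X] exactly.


Write X = Σ X_I over i = 1, …, 285, with X_I the indicator of one descent.
There are 285 indicators.
For each fixed i, the pair (π(i), π(i+1)) is a uniformly random ordered pair of distinct values from {1, …, 286}; by symmetry P[π(i) > π(i+1)] = 1/2.
By linearity: E[X] = 285 · (1/2) = (286 − 1) · (1/2) = 285/2 ≈ 142.500000.

E[X] = 285/2 = 142.500000.


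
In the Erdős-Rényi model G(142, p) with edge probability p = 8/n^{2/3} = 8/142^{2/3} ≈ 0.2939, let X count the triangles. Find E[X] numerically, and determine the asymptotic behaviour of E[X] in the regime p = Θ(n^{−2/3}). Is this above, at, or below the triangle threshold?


Number of potential triangles: C(142, 3) = 467180.
Each occurs with probability p³ ≈ (0.2939)³ ≈ 2.539179e-02.
By linearity: E[X] = C(142, 3)·p³ ≈ 467180 · 2.539179e-02 ≈ 11862.5352.
Since α = 2/3 < 1, p = c/n^{2/3} ≫ 1/n is above the triangle threshold p ~ 1/n. Asymptotically E[X] ~ (c³/6)·n^{3(1−α)} = (8³/6)·n^{1} → ∞; triangles are abundant w.h.p.

E[X] ≈ 11862.5352; in regime p = Θ(1/n^{2/3}) E[X] diverges (above the triangle threshold p ~ 1/n).


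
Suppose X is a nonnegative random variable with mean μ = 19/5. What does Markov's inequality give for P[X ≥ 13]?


μ = E[X] = 19/5, a = 13.
Markov: P[X ≥ 13] ≤ μ/a = (19/5)/13 = 19/65.
Numerically: ≈ 0.292.
(Since a = 13 > μ = 3.800, the bound 19/65 is < 1 and informative.)

P[X ≥ 13] ≤ 19/65 ≈ 0.292.


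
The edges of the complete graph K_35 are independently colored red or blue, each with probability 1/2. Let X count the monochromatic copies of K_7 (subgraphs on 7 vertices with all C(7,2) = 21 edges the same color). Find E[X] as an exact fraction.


Let X = Σ_S X_S over the C(35, 7) = 6724520 subsets S of size 7, where X_S = 1 if the K_7 on S is monochromatic.
For a fixed S, the K_7 on S has C(7, 2) = 21 edges. P[all 21 edges red] = (1/2)^21, and likewise for blue, so P[monochromatic] = 2·(1/2)^21 = 2^{1 − 21} = 1/1048576.
By linearity of expectation: E[X] = C(35, 7) · 2^{1 − 21} = 6724520 · 1/1048576 = 840565/131072.
Numerically: E[X] ≈ 6.413002.

E[X] = C(35,7)·2^(1−C(7,2)) = 840565/131072 ≈ 6.413002.


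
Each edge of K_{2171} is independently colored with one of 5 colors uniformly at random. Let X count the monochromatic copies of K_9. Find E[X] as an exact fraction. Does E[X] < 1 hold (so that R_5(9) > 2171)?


E[X] = C(2171, 9) · 5^{1 − 36} = 2903784578674959601827205 · 5^{−35} = 2903784578674959601827205/2910383045673370361328125.
As a reduced fraction: E[X] = 580756915734991920365441/582076609134674072265625 ≈ 0.9977328.
Is E[X] < 1? YES.
Since E[X] < 1, there exists a 5-coloring of K_{2171} with no monochromatic K_9; hence R_5(9) > 2171.

E[X] = 580756915734991920365441/582076609134674072265625 ≈ 0.9977328; E[X] < 1, so R_5(9) > 2171.


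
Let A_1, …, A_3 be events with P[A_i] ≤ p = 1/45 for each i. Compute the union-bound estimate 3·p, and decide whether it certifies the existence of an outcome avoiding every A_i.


Union bound: P[∪_{i=1}^{3} A_i] ≤ Σ_i P[A_i] ≤ 3·p = 3·(1/45) = 1/15.
Numerically: 1/15 ≈ 0.06667.
Is 1/15 < 1? YES.
Since P[∪ A_i] ≤ 1/15 < 1, the complement has P[∩ A_i^c] ≥ 1 − 1/15 = 14/15 > 0, so some outcome avoids every A_i.

3·p = 1/15 ≈ 0.06667; existence CERTIFIED by the union bound.


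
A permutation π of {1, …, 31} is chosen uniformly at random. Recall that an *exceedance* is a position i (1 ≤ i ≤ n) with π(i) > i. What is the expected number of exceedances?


Write X = Σ_{i=1}^{31} X_i, where X_i = 1_{π(i) > i}.
For each fixed i, π(i) is uniform over {1, …, 31} (marginal of a uniform permutation), so P[π(i) > i] = (n − i)/n. Summing: Σ_{i=1}^{31} (n − i)/n = (0 + 1 + … + 30)/31 = 31(31 − 1)/(2·31) = (31 − 1)/2.
Hence E[X] = Σ_{i=1}^{31} (31 − i)/31 = 15 ≈ 15.0000.

E[X] = 15 = 15.0000.


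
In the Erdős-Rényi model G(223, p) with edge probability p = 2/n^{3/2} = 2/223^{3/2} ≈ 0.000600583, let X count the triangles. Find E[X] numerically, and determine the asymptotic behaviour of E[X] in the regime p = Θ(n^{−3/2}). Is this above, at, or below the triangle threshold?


Number of potential triangles: C(223, 3) = 1823471.
Each occurs with probability p³ ≈ (0.000600583)³ ≈ 2.16629752e-10.
By linearity: E[X] = C(223, 3)·p³ ≈ 1823471 · 2.16629752e-10 ≈ 0.000395.
Since α = 3/2 > 1, p = c/n^{3/2} = o(1/n) is below the triangle threshold p ~ 1/n. Asymptotically E[X] ~ (c³/6)·n^{3(1−α)} = (2³/6)·n^{-1.5} → 0, so by Markov's inequality G has no triangles w.h.p.

E[X] ≈ 0.000395; in regime p = Θ(1/n^{3/2}) E[X] tends to 0 (below the triangle threshold p ~ 1/n).


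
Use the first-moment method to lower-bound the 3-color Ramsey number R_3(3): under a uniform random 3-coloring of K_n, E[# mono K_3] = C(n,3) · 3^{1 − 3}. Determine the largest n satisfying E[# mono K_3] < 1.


We need C(n, 3) · 3^{1 − 3} < 1, i.e. C(n, 3) < 3^{3 − 1} = 9.
Check values of n near the boundary:
  n = 3: C(3, 3) = 1; 1 < 9? YES
  n = 4: C(4, 3) = 4; 4 < 9? YES
  n = 5: C(5, 3) = 10; 10 < 9? NO
  n = 6: C(6, 3) = 20; 20 < 9? NO
  n = 7: C(7, 3) = 35; 35 < 9? NO
The largest n with C(n, 3) < 9 is n = 4 (where E[X] = 4/9 ≈ 0.444). Hence R_3(3) > 4, i.e. R_3(3) ≥ 5.

Largest n = 4; hence R_3(3) > 4.


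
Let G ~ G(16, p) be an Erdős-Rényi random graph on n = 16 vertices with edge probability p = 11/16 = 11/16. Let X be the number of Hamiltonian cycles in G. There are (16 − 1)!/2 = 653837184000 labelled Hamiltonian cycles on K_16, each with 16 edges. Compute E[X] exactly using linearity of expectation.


K_16 has (16 − 1)!/2 = 653837184000 labelled Hamiltonian cycles.
For each such Hamiltonian cycle H, let X_H = 1 if all 16 edges of H are present in G. Then P[X_H = 1] = p^{16} = (11/16)^{16} = 45949729863572161/18446744073709551616.
Summing the indicators: E[X] = Σ_H E[X_H] = 653837184000 · p^{16} = 653837184000 · 45949729863572161/18446744073709551616 = 29339494120662818290072875/18014398509481984.
Numerically: E[X] ≈ 1.63e+09.

E[X] = 653837184000 · (11/16)^{16} = 29339494120662818290072875/18014398509481984 ≈ 1.63e+09.


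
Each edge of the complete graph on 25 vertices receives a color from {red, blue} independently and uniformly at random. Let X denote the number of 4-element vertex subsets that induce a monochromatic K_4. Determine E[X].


Let X = Σ_S X_S over the C(25, 4) = 12650 subsets S of size 4, where X_S = 1 if the K_4 on S is monochromatic.
For a fixed S, the K_4 on S has C(4, 2) = 6 edges. P[all 6 edges red] = (1/2)^6, and likewise for blue, so P[monochromatic] = 2·(1/2)^6 = 2^{1 − 6} = 1/32.
By linearity of expectation: E[X] = C(25, 4) · 2^{1 − 6} = 12650 · 1/32 = 6325/16.
Numerically: E[X] ≈ 395.312500.

E[X] = C(25,4)·2^(1−C(4,2)) = 6325/16 ≈ 395.312500.


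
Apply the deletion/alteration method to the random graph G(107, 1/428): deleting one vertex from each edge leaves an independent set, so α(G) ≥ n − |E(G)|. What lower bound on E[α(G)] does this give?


E[|E(G)|] = C(107, 2)·p = 5671 · (1/428) = 53/4.
E[α(G)] ≥ n − E[|E(G)|] = 107 − 53/4 = 375/4.
Numerically: ≈ 93.75000.
(This is only a lower bound; the true E[α(G)] may be larger.)

E[α(G)] ≥ 375/4 ≈ 93.75000.


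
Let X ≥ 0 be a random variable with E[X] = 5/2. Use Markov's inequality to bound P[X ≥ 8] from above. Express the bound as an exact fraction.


μ = E[X] = 5/2, a = 8.
Markov: P[X ≥ 8] ≤ μ/a = (5/2)/8 = 5/16.
Numerically: ≈ 0.3125.
(Since a = 8 > μ = 2.5000, the bound 5/16 is < 1 and informative.)

P[X ≥ 8] ≤ 5/16 ≈ 0.3125.


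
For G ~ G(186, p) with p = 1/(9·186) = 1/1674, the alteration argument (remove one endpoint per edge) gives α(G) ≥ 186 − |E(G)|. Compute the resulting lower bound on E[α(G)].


E[|E(G)|] = C(186, 2)·p = 17205 · (1/1674) = 185/18.
E[α(G)] ≥ n − E[|E(G)|] = 186 − 185/18 = 3163/18.
Numerically: ≈ 175.722222.
(This is only a lower bound; the true E[α(G)] may be larger.)

E[α(G)] ≥ 3163/18 ≈ 175.722222.


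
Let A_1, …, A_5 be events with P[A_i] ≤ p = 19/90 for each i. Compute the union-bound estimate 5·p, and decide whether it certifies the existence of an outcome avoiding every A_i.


Union bound: P[∪_{i=1}^{5} A_i] ≤ Σ_i P[A_i] ≤ 5·p = 5·(19/90) = 19/18.
Numerically: 19/18 ≈ 1.0555556.
Is 19/18 < 1? NO.
Since the bound 19/18 is ≥ 1, the union bound is uninformative here; it does NOT by itself certify existence.

5·p = 19/18 ≈ 1.0555556; existence NOT certified by the union bound.
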